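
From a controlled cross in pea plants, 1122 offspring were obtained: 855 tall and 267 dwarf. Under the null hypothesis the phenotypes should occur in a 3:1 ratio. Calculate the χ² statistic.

0.866

Under the 3:1 hypothesis (Σ ratio = 4, N = 1122):
  tall: 1122 × 3/4 = 841.5
  dwarf: 1122 × 1/4 = 280.5
χ² = Σ (O − E)² / E
  tall: (855 − 841.5)² / 841.5 = 0.2166
  dwarf: (267 − 280.5)² / 280.5 = 0.6497
χ² = 0.2166 + 0.6497 = 0.8663 ≈ 0.866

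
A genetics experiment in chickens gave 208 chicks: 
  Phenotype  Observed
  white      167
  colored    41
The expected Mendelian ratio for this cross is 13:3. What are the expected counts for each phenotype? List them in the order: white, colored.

The 13:3 ratio has 16 parts, so with N = 208 the expected counts are:
  white: 208 × 13/16 = 169
  colored: 208 × 3/16 = 39

169, 39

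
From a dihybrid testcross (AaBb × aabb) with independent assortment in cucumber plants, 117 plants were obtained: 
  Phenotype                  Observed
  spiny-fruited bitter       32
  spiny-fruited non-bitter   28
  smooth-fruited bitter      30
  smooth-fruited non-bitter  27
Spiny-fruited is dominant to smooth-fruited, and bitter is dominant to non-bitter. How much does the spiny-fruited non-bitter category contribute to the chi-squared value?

A dihybrid testcross with independent assortment gives a 1:1:1:1 ratio.
Total ratio parts = 4. Expected numbers out of 117:
  spiny-fruited bitter: 117 × 1/4 = 29.25
  spiny-fruited non-bitter: 117 × 1/4 = 29.25
  smooth-fruited bitter: 117 × 1/4 = 29.25
  smooth-fruited non-bitter: 117 × 1/4 = 29.25
Contribution of spiny-fruited non-bitter: (28 − 29.25)² / 29.25 = 0.0534

0.053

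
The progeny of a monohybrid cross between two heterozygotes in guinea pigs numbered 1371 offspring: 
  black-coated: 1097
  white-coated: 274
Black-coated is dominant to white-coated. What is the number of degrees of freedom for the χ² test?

1

For a monohybrid cross between heterozygotes with complete dominance, the expected phenotypic ratio is 3:1.
A goodness-of-fit test with 2 phenotype classes has df = 2 − 1 = 1.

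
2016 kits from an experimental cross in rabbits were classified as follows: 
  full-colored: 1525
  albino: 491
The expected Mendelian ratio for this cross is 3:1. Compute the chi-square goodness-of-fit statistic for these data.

0.447

Expected counts for N = 2016 under a 3:1 ratio (total parts = 4):
  full-colored: 2016 × 3/4 = 1512
  albino: 2016 × 1/4 = 504
χ² = Σ (O − E)² / E
  full-colored: (1525 − 1512)² / 1512 = 0.1118
  albino: (491 − 504)² / 504 = 0.3353
χ² = 0.1118 + 0.3353 = 0.4471 ≈ 0.447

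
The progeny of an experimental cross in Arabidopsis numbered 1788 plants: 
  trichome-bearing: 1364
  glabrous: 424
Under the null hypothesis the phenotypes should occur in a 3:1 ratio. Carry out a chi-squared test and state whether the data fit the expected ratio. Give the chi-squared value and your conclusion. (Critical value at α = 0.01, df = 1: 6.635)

Total ratio parts = 4. Expected numbers out of 1788:
  trichome-bearing: 1788 × 3/4 = 1341
  glabrous: 1788 × 1/4 = 447
χ² = Σ (O − E)² / E
  trichome-bearing: (1364 − 1341)² / 1341 = 0.3945
  glabrous: (424 − 447)² / 447 = 1.1834
χ² = 0.3945 + 1.1834 = 1.5779 ≈ 1.578
Degrees of freedom = 2 − 1 = 1; critical value at α = 0.01 is 6.635.
Since 1.578 < 6.635, we fail to reject the null hypothesis — the data are consistent with the 3:1 ratio.

1.578; consistent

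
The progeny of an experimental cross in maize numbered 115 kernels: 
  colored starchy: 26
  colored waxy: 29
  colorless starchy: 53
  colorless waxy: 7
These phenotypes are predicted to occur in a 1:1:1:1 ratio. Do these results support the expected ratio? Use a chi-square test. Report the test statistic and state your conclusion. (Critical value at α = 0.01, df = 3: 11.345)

The 1:1:1:1 ratio has 4 parts, so with N = 115 the expected counts are:
  colored starchy: 115 × 1/4 = 28.75
  colored waxy: 115 × 1/4 = 28.75
  colorless starchy: 115 × 1/4 = 28.75
  colorless waxy: 115 × 1/4 = 28.75
χ² = Σ (O − E)² / E
  colored starchy: (26 − 28.75)² / 28.75 = 0.2630
  colored waxy: (29 − 28.75)² / 28.75 = 0.0022
  colorless starchy: (53 − 28.75)² / 28.75 = 20.4543
  colorless waxy: (7 − 28.75)² / 28.75 = 16.4543
χ² = 0.2630 + 0.0022 + 20.4543 + 16.4543 = 37.1738 ≈ 37.174
Degrees of freedom = 4 − 1 = 3; critical value at α = 0.01 is 11.345.
Since 37.174 > 11.345, we reject the null hypothesis — the data do not fit the 1:1:1:1 ratio.

37.174; not consistent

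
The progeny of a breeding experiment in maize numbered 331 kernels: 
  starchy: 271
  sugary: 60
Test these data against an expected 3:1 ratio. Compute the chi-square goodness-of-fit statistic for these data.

Expected counts for N = 331 under a 3:1 ratio (total parts = 4):
  starchy: 331 × 3/4 = 248.25
  sugary: 331 × 1/4 = 82.75
χ² = Σ (O − E)² / E
  starchy: (271 − 248.25)² / 248.25 = 2.0848
  sugary: (60 − 82.75)² / 82.75 = 6.2545
χ² = 2.0848 + 6.2545 = 8.3393 ≈ 8.339

8.339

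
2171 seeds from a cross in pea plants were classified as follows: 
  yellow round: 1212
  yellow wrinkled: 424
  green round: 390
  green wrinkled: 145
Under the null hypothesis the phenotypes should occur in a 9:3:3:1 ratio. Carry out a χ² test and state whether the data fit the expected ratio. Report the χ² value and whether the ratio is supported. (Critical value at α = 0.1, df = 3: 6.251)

2.128; consistent

Under the 9:3:3:1 hypothesis (Σ ratio = 16, N = 2171):
  yellow round: 2171 × 9/16 = 1221.1875
  yellow wrinkled: 2171 × 3/16 = 407.0625
  green round: 2171 × 3/16 = 407.0625
  green wrinkled: 2171 × 1/16 = 135.6875
χ² = Σ (O − E)² / E
  yellow round: (1212 − 1221.1875)² / 1221.1875 = 0.0691
  yellow wrinkled: (424 − 407.0625)² / 407.0625 = 0.7048
  green round: (390 − 407.0625)² / 407.0625 = 0.7152
  green wrinkled: (145 − 135.6875)² / 135.6875 = 0.6391
χ² = 0.0691 + 0.7048 + 0.7152 + 0.6391 = 2.1282 ≈ 2.128
Degrees of freedom = 4 − 1 = 3; critical value at α = 0.1 is 6.251.
Since 2.128 < 6.251, we fail to reject the null hypothesis — the data are consistent with the 9:3:3:1 ratio.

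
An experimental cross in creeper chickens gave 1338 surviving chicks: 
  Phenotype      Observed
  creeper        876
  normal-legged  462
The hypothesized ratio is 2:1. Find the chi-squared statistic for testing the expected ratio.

The 2:1 ratio has 3 parts, so with N = 1338 the expected counts are:
  creeper: 1338 × 2/3 = 892
  normal-legged: 1338 × 1/3 = 446
χ² = Σ (O − E)² / E
  creeper: (876 − 892)² / 892 = 0.2870
  normal-legged: (462 − 446)² / 446 = 0.5740
χ² = 0.2870 + 0.5740 = 0.861

0.861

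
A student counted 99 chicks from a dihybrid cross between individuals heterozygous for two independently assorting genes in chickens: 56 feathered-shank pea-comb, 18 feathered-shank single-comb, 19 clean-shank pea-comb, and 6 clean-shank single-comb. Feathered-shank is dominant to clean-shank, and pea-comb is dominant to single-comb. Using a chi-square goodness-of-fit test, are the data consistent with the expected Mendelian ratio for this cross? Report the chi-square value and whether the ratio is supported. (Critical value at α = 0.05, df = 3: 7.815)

A dihybrid F₂ with independent assortment and complete dominance at both loci gives a 9:3:3:1 phenotypic ratio.
Under the 9:3:3:1 hypothesis (Σ ratio = 16, N = 99):
  feathered-shank pea-comb: 99 × 9/16 = 55.6875
  feathered-shank single-comb: 99 × 3/16 = 18.5625
  clean-shank pea-comb: 99 × 3/16 = 18.5625
  clean-shank single-comb: 99 × 1/16 = 6.1875
χ² = Σ (O − E)² / E
  feathered-shank pea-comb: (56 − 55.6875)² / 55.6875 = 0.0018
  feathered-shank single-comb: (18 − 18.5625)² / 18.5625 = 0.0170
  clean-shank pea-comb: (19 − 18.5625)² / 18.5625 = 0.0103
  clean-shank single-comb: (6 − 6.1875)² / 6.1875 = 0.0057
χ² = 0.0018 + 0.0170 + 0.0103 + 0.0057 = 0.0348 ≈ 0.035
Degrees of freedom = 4 − 1 = 3; critical value at α = 0.05 is 7.815.
Since 0.035 < 7.815, we fail to reject the null hypothesis — the data are consistent with the 9:3:3:1 ratio.

0.035; consistent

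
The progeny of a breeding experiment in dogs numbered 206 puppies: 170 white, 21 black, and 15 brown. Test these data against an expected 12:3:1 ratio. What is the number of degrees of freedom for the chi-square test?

2

A goodness-of-fit test with 3 phenotype classes has df = 3 − 1 = 2.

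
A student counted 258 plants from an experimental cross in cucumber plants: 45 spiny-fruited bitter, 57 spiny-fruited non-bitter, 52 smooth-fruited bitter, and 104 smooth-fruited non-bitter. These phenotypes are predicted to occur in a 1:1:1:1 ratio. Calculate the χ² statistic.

Under the 1:1:1:1 hypothesis (Σ ratio = 4, N = 258):
  spiny-fruited bitter: 258 × 1/4 = 64.5
  spiny-fruited non-bitter: 258 × 1/4 = 64.5
  smooth-fruited bitter: 258 × 1/4 = 64.5
  smooth-fruited non-bitter: 258 × 1/4 = 64.5
χ² = Σ (O − E)² / E
  spiny-fruited bitter: (45 − 64.5)² / 64.5 = 5.8953
  spiny-fruited non-bitter: (57 − 64.5)² / 64.5 = 0.8721
  smooth-fruited bitter: (52 − 64.5)² / 64.5 = 2.4225
  smooth-fruited non-bitter: (104 − 64.5)² / 64.5 = 24.1899
χ² = 5.8953 + 0.8721 + 2.4225 + 24.1899 = 33.3798 ≈ 33.380

33.380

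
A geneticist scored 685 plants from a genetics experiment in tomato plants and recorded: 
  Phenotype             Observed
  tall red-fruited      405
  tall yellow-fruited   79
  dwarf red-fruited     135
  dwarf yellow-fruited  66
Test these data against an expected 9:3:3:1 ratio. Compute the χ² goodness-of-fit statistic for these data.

32.929

Expected counts for N = 685 under a 9:3:3:1 ratio (total parts = 16):
  tall red-fruited: 685 × 9/16 = 385.3125
  tall yellow-fruited: 685 × 3/16 = 128.4375
  dwarf red-fruited: 685 × 3/16 = 128.4375
  dwarf yellow-fruited: 685 × 1/16 = 42.8125
χ² = Σ (O − E)² / E
  tall red-fruited: (405 − 385.3125)² / 385.3125 = 1.0059
  tall yellow-fruited: (79 − 128.4375)² / 128.4375 = 19.0292
  dwarf red-fruited: (135 − 128.4375)² / 128.4375 = 0.3353
  dwarf yellow-fruited: (66 − 42.8125)² / 42.8125 = 12.5585
χ² = 1.0059 + 19.0292 + 0.3353 + 12.5585 = 32.9289 ≈ 32.929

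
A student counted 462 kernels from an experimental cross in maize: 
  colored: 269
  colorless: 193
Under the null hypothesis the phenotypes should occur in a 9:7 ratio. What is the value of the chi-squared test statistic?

0.732

Expected counts for N = 462 under a 9:7 ratio (total parts = 16):
  colored: 462 × 9/16 = 259.875
  colorless: 462 × 7/16 = 202.125
χ² = Σ (O − E)² / E
  colored: (269 − 259.875)² / 259.875 = 0.3204
  colorless: (193 − 202.125)² / 202.125 = 0.4120
χ² = 0.3204 + 0.4120 = 0.7324 ≈ 0.732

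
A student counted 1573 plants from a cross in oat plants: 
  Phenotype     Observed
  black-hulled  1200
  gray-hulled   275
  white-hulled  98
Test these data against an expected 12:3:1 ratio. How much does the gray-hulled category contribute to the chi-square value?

1.348

Total ratio parts = 16. Expected numbers out of 1573:
  black-hulled: 1573 × 12/16 = 1179.75
  gray-hulled: 1573 × 3/16 = 294.9375
  white-hulled: 1573 × 1/16 = 98.3125
Contribution of gray-hulled: (275 − 294.9375)² / 294.9375 = 1.3478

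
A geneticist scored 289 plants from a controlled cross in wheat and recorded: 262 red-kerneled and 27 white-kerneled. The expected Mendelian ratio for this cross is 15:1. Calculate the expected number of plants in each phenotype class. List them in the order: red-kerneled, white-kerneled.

Expected counts for N = 289 under a 15:1 ratio (total parts = 16):
  red-kerneled: 289 × 15/16 = 270.9375
  white-kerneled: 289 × 1/16 = 18.0625

270.9375, 18.0625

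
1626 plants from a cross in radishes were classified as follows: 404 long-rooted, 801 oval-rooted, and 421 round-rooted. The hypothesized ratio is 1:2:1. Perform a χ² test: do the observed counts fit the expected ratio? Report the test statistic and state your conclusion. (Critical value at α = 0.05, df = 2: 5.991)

0.710; consistent

Expected counts for N = 1626 under a 1:2:1 ratio (total parts = 4):
  long-rooted: 1626 × 1/4 = 406.5
  oval-rooted: 1626 × 2/4 = 813
  round-rooted: 1626 × 1/4 = 406.5
χ² = Σ (O − E)² / E
  long-rooted: (404 − 406.5)² / 406.5 = 0.0154
  oval-rooted: (801 − 813)² / 813 = 0.1771
  round-rooted: (421 − 406.5)² / 406.5 = 0.5172
χ² = 0.0154 + 0.1771 + 0.5172 = 0.7097 ≈ 0.710
Degrees of freedom = 3 − 1 = 2; critical value at α = 0.05 is 5.991.
Since 0.710 < 5.991, we fail to reject the null hypothesis — the data are consistent with the 1:2:1 ratio.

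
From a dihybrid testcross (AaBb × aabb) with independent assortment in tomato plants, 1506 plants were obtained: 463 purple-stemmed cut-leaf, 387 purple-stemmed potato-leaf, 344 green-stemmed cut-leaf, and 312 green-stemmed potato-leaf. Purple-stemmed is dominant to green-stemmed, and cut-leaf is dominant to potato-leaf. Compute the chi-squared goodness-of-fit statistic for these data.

A dihybrid testcross with independent assortment gives a 1:1:1:1 ratio.
Under the 1:1:1:1 hypothesis (Σ ratio = 4, N = 1506):
  purple-stemmed cut-leaf: 1506 × 1/4 = 376.5
  purple-stemmed potato-leaf: 1506 × 1/4 = 376.5
  green-stemmed cut-leaf: 1506 × 1/4 = 376.5
  green-stemmed potato-leaf: 1506 × 1/4 = 376.5
χ² = Σ (O − E)² / E
  purple-stemmed cut-leaf: (463 − 376.5)² / 376.5 = 19.8732
  purple-stemmed potato-leaf: (387 − 376.5)² / 376.5 = 0.2928
  green-stemmed cut-leaf: (344 − 376.5)² / 376.5 = 2.8054
  green-stemmed potato-leaf: (312 − 376.5)² / 376.5 = 11.0498
χ² = 19.8732 + 0.2928 + 2.8054 + 11.0498 = 34.0212 ≈ 34.021

34.021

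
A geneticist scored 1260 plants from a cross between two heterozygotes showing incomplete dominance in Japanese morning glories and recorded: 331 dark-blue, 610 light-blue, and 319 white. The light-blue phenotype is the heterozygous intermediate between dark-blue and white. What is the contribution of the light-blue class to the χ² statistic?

With incomplete dominance, a heterozygote × heterozygote cross gives a 1:2:1 phenotypic ratio.
Total ratio parts = 4. Expected numbers out of 1260:
  dark-blue: 1260 × 1/4 = 315
  light-blue: 1260 × 2/4 = 630
  white: 1260 × 1/4 = 315
Contribution of light-blue: (610 − 630)² / 630 = 0.6349

0.635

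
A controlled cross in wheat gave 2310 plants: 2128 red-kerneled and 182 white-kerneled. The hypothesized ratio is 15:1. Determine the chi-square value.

Total ratio parts = 16. Expected numbers out of 2310:
  red-kerneled: 2310 × 15/16 = 2165.625
  white-kerneled: 2310 × 1/16 = 144.375
χ² = Σ (O − E)² / E
  red-kerneled: (2128 − 2165.625)² / 2165.625 = 0.6537
  white-kerneled: (182 − 144.375)² / 144.375 = 9.8053
χ² = 0.6537 + 9.8053 = 10.459

10.459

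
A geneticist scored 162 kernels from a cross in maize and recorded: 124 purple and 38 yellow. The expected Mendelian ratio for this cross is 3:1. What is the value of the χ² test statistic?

Expected counts for N = 162 under a 3:1 ratio (total parts = 4):
  purple: 162 × 3/4 = 121.5
  yellow: 162 × 1/4 = 40.5
χ² = Σ (O − E)² / E
  purple: (124 − 121.5)² / 121.5 = 0.0514
  yellow: (38 − 40.5)² / 40.5 = 0.1543
χ² = 0.0514 + 0.1543 = 0.2057 ≈ 0.206

0.206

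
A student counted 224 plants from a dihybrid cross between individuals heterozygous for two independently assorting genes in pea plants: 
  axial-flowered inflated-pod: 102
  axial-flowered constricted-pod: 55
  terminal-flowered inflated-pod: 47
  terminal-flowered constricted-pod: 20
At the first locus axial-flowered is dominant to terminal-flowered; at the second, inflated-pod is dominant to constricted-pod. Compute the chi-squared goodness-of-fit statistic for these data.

A dihybrid F₂ with independent assortment and complete dominance at both loci gives a 9:3:3:1 phenotypic ratio.
The 9:3:3:1 ratio has 16 parts, so with N = 224 the expected counts are:
  axial-flowered inflated-pod: 224 × 9/16 = 126
  axial-flowered constricted-pod: 224 × 3/16 = 42
  terminal-flowered inflated-pod: 224 × 3/16 = 42
  terminal-flowered constricted-pod: 224 × 1/16 = 14
χ² = Σ (O − E)² / E
  axial-flowered inflated-pod: (102 − 126)² / 126 = 4.5714
  axial-flowered constricted-pod: (55 − 42)² / 42 = 4.0238
  terminal-flowered inflated-pod: (47 − 42)² / 42 = 0.5952
  terminal-flowered constricted-pod: (20 − 14)² / 14 = 2.5714
χ² = 4.5714 + 4.0238 + 0.5952 + 2.5714 = 11.7618 ≈ 11.762

11.762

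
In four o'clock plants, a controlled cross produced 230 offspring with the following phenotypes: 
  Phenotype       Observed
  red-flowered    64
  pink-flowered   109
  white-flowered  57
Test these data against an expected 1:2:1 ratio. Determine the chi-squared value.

Expected counts for N = 230 under a 1:2:1 ratio (total parts = 4):
  red-flowered: 230 × 1/4 = 57.5
  pink-flowered: 230 × 2/4 = 115
  white-flowered: 230 × 1/4 = 57.5
χ² = Σ (O − E)² / E
  red-flowered: (64 − 57.5)² / 57.5 = 0.7348
  pink-flowered: (109 − 115)² / 115 = 0.3130
  white-flowered: (57 − 57.5)² / 57.5 = 0.0043
χ² = 0.7348 + 0.3130 + 0.0043 = 1.0521 ≈ 1.052

1.052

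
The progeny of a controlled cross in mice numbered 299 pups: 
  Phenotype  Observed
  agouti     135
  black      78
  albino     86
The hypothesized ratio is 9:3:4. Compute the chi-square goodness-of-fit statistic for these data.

16.826

Expected counts for N = 299 under a 9:3:4 ratio (total parts = 16):
  agouti: 299 × 9/16 = 168.1875
  black: 299 × 3/16 = 56.0625
  albino: 299 × 4/16 = 74.75
χ² = Σ (O − E)² / E
  agouti: (135 − 168.1875)² / 168.1875 = 6.5487
  black: (78 − 56.0625)² / 56.0625 = 8.5842
  albino: (86 − 74.75)² / 74.75 = 1.6931
χ² = 6.5487 + 8.5842 + 1.6931 = 16.826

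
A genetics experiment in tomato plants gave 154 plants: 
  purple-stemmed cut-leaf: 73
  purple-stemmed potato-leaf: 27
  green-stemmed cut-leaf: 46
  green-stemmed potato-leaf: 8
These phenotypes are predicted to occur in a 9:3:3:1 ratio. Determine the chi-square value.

Expected counts for N = 154 under a 9:3:3:1 ratio (total parts = 16):
  purple-stemmed cut-leaf: 154 × 9/16 = 86.625
  purple-stemmed potato-leaf: 154 × 3/16 = 28.875
  green-stemmed cut-leaf: 154 × 3/16 = 28.875
  green-stemmed potato-leaf: 154 × 1/16 = 9.625
χ² = Σ (O − E)² / E
  purple-stemmed cut-leaf: (73 − 86.625)² / 86.625 = 2.1430
  purple-stemmed potato-leaf: (27 − 28.875)² / 28.875 = 0.1218
  green-stemmed cut-leaf: (46 − 28.875)² / 28.875 = 10.1564
  green-stemmed potato-leaf: (8 − 9.625)² / 9.625 = 0.2744
χ² = 2.1430 + 0.1218 + 10.1564 + 0.2744 = 12.6956 ≈ 12.696

12.696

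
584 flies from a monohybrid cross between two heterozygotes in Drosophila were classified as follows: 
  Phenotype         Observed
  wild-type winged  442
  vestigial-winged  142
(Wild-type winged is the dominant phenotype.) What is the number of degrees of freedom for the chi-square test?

1

For a monohybrid cross between heterozygotes with complete dominance, the expected phenotypic ratio is 3:1.
A goodness-of-fit test with 2 phenotype classes has df = 2 − 1 = 1.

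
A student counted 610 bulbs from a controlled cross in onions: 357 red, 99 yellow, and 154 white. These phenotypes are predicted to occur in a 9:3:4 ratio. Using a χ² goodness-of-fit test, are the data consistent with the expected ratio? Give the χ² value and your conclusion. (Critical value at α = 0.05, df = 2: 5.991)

Total ratio parts = 16. Expected numbers out of 610:
  red: 610 × 9/16 = 343.125
  yellow: 610 × 3/16 = 114.375
  white: 610 × 4/16 = 152.5
χ² = Σ (O − E)² / E
  red: (357 − 343.125)² / 343.125 = 0.5611
  yellow: (99 − 114.375)² / 114.375 = 2.0668
  white: (154 − 152.5)² / 152.5 = 0.0148
χ² = 0.5611 + 2.0668 + 0.0148 = 2.6427 ≈ 2.643
Degrees of freedom = 3 − 1 = 2; critical value at α = 0.05 is 5.991.
Since 2.643 < 5.991, we fail to reject the null hypothesis — the data are consistent with the 9:3:4 ratio.

2.643; consistent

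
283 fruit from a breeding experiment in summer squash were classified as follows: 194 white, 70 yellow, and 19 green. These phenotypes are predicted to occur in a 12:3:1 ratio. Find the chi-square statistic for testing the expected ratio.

Expected counts for N = 283 under a 12:3:1 ratio (total parts = 16):
  white: 283 × 12/16 = 212.25
  yellow: 283 × 3/16 = 53.0625
  green: 283 × 1/16 = 17.6875
χ² = Σ (O − E)² / E
  white: (194 − 212.25)² / 212.25 = 1.5692
  yellow: (70 − 53.0625)² / 53.0625 = 5.4064
  green: (19 − 17.6875)² / 17.6875 = 0.0974
χ² = 1.5692 + 5.4064 + 0.0974 = 7.073

7.073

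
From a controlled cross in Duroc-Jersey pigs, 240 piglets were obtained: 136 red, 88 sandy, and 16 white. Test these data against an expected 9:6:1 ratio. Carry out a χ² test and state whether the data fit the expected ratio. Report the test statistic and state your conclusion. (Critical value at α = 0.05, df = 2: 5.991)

0.119; consistent

Expected counts for N = 240 under a 9:6:1 ratio (total parts = 16):
  red: 240 × 9/16 = 135
  sandy: 240 × 6/16 = 90
  white: 240 × 1/16 = 15
χ² = Σ (O − E)² / E
  red: (136 − 135)² / 135 = 0.0074
  sandy: (88 − 90)² / 90 = 0.0444
  white: (16 − 15)² / 15 = 0.0667
χ² = 0.0074 + 0.0444 + 0.0667 = 0.1185 ≈ 0.119
Degrees of freedom = 3 − 1 = 2; critical value at α = 0.05 is 5.991.
Since 0.119 < 5.991, we fail to reject the null hypothesis — the data are consistent with the 9:6:1 ratio.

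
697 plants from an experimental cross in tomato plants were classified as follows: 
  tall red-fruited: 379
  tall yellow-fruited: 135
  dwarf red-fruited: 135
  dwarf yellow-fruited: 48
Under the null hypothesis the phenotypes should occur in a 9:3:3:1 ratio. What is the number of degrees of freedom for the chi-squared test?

3

A goodness-of-fit test with 4 phenotype classes has df = 4 − 1 = 3.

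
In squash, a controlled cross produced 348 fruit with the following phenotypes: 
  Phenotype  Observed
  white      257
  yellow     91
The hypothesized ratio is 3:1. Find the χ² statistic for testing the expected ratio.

Under the 3:1 hypothesis (Σ ratio = 4, N = 348):
  white: 348 × 3/4 = 261
  yellow: 348 × 1/4 = 87
χ² = Σ (O − E)² / E
  white: (257 − 261)² / 261 = 0.0613
  yellow: (91 − 87)² / 87 = 0.1839
χ² = 0.0613 + 0.1839 = 0.2452 ≈ 0.245

0.245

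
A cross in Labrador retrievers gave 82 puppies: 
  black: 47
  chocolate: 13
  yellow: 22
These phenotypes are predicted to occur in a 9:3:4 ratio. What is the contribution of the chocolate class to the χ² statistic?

The 9:3:4 ratio has 16 parts, so with N = 82 the expected counts are:
  black: 82 × 9/16 = 46.125
  chocolate: 82 × 3/16 = 15.375
  yellow: 82 × 4/16 = 20.5
Contribution of chocolate: (13 − 15.375)² / 15.375 = 0.3669

0.367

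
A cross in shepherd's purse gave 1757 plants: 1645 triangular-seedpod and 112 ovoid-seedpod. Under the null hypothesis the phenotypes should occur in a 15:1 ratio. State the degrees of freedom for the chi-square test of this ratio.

1

A goodness-of-fit test with 2 phenotype classes has df = 2 − 1 = 1.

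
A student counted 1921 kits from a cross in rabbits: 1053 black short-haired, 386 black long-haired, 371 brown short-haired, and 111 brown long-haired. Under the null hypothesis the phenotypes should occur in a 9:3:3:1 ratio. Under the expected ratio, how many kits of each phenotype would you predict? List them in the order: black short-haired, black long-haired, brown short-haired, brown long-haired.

The 9:3:3:1 ratio has 16 parts, so with N = 1921 the expected counts are:
  black short-haired: 1921 × 9/16 = 1080.5625
  black long-haired: 1921 × 3/16 = 360.1875
  brown short-haired: 1921 × 3/16 = 360.1875
  brown long-haired: 1921 × 1/16 = 120.0625

1080.5625, 360.1875, 360.1875, 120.0625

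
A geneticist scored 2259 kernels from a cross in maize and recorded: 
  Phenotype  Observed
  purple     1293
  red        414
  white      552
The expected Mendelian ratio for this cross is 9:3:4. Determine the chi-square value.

Total ratio parts = 16. Expected numbers out of 2259:
  purple: 2259 × 9/16 = 1270.6875
  red: 2259 × 3/16 = 423.5625
  white: 2259 × 4/16 = 564.75
χ² = Σ (O − E)² / E
  purple: (1293 − 1270.6875)² / 1270.6875 = 0.3918
  red: (414 − 423.5625)² / 423.5625 = 0.2159
  white: (552 − 564.75)² / 564.75 = 0.2878
χ² = 0.3918 + 0.2159 + 0.2878 = 0.8955 ≈ 0.896

0.896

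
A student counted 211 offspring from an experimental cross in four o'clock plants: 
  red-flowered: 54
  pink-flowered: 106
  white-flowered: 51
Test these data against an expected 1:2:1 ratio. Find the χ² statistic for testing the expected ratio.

0.090

Expected counts for N = 211 under a 1:2:1 ratio (total parts = 4):
  red-flowered: 211 × 1/4 = 52.75
  pink-flowered: 211 × 2/4 = 105.5
  white-flowered: 211 × 1/4 = 52.75
χ² = Σ (O − E)² / E
  red-flowered: (54 − 52.75)² / 52.75 = 0.0296
  pink-flowered: (106 − 105.5)² / 105.5 = 0.0024
  white-flowered: (51 − 52.75)² / 52.75 = 0.0581
χ² = 0.0296 + 0.0024 + 0.0581 = 0.0901 ≈ 0.090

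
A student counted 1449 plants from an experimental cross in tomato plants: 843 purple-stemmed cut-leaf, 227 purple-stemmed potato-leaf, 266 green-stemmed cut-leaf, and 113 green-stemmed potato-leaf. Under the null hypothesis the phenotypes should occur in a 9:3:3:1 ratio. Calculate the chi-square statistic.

13.986

Expected counts for N = 1449 under a 9:3:3:1 ratio (total parts = 16):
  purple-stemmed cut-leaf: 1449 × 9/16 = 815.0625
  purple-stemmed potato-leaf: 1449 × 3/16 = 271.6875
  green-stemmed cut-leaf: 1449 × 3/16 = 271.6875
  green-stemmed potato-leaf: 1449 × 1/16 = 90.5625
χ² = Σ (O − E)² / E
  purple-stemmed cut-leaf: (843 − 815.0625)² / 815.0625 = 0.9576
  purple-stemmed potato-leaf: (227 − 271.6875)² / 271.6875 = 7.3503
  green-stemmed cut-leaf: (266 − 271.6875)² / 271.6875 = 0.1191
  green-stemmed potato-leaf: (113 − 90.5625)² / 90.5625 = 5.5590
χ² = 0.9576 + 7.3503 + 0.1191 + 5.5590 = 13.986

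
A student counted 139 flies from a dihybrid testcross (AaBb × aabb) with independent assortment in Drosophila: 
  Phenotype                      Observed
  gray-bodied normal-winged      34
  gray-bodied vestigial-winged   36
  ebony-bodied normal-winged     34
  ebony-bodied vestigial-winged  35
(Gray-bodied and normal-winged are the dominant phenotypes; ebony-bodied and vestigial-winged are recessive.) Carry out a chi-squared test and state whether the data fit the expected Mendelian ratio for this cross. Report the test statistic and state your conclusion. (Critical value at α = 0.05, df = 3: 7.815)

A dihybrid testcross with independent assortment gives a 1:1:1:1 ratio.
Total ratio parts = 4. Expected numbers out of 139:
  gray-bodied normal-winged: 139 × 1/4 = 34.75
  gray-bodied vestigial-winged: 139 × 1/4 = 34.75
  ebony-bodied normal-winged: 139 × 1/4 = 34.75
  ebony-bodied vestigial-winged: 139 × 1/4 = 34.75
χ² = Σ (O − E)² / E
  gray-bodied normal-winged: (34 − 34.75)² / 34.75 = 0.0162
  gray-bodied vestigial-winged: (36 − 34.75)² / 34.75 = 0.0450
  ebony-bodied normal-winged: (34 − 34.75)² / 34.75 = 0.0162
  ebony-bodied vestigial-winged: (35 − 34.75)² / 34.75 = 0.0018
χ² = 0.0162 + 0.0450 + 0.0162 + 0.0018 = 0.0792 ≈ 0.079
Degrees of freedom = 4 − 1 = 3; critical value at α = 0.05 is 7.815.
Since 0.079 < 7.815, we fail to reject the null hypothesis — the data are consistent with the 1:1:1:1 ratio.

0.079; consistent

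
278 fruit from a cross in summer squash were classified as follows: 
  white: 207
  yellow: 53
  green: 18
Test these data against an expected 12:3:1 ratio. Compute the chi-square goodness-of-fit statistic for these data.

0.048

Total ratio parts = 16. Expected numbers out of 278:
  white: 278 × 12/16 = 208.5
  yellow: 278 × 3/16 = 52.125
  green: 278 × 1/16 = 17.375
χ² = Σ (O − E)² / E
  white: (207 − 208.5)² / 208.5 = 0.0108
  yellow: (53 − 52.125)² / 52.125 = 0.0147
  green: (18 − 17.375)² / 17.375 = 0.0225
χ² = 0.0108 + 0.0147 + 0.0225 = 0.048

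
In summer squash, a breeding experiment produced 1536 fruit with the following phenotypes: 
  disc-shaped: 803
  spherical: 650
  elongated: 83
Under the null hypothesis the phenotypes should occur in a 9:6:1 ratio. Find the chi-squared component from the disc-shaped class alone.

4.307

Total ratio parts = 16. Expected numbers out of 1536:
  disc-shaped: 1536 × 9/16 = 864
  spherical: 1536 × 6/16 = 576
  elongated: 1536 × 1/16 = 96
Contribution of disc-shaped: (803 − 864)² / 864 = 4.3067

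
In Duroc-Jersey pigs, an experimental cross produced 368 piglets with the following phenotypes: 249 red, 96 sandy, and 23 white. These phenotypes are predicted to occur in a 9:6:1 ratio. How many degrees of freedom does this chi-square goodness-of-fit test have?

A goodness-of-fit test with 3 phenotype classes has df = 3 − 1 = 2.

2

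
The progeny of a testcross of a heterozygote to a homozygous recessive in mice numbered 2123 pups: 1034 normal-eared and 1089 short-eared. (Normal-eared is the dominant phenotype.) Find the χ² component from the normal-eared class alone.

A testcross of a heterozygote (Aa × aa) gives a 1:1 phenotypic ratio.
Under the 1:1 hypothesis (Σ ratio = 2, N = 2123):
  normal-eared: 2123 × 1/2 = 1061.5
  short-eared: 2123 × 1/2 = 1061.5
Contribution of normal-eared: (1034 − 1061.5)² / 1061.5 = 0.7124

0.712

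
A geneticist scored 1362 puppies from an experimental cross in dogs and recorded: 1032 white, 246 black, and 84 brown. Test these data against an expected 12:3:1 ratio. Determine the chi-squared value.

Expected counts for N = 1362 under a 12:3:1 ratio (total parts = 16):
  white: 1362 × 12/16 = 1021.5
  black: 1362 × 3/16 = 255.375
  brown: 1362 × 1/16 = 85.125
χ² = Σ (O − E)² / E
  white: (1032 − 1021.5)² / 1021.5 = 0.1079
  black: (246 − 255.375)² / 255.375 = 0.3442
  brown: (84 − 85.125)² / 85.125 = 0.0149
χ² = 0.1079 + 0.3442 + 0.0149 = 0.467

0.467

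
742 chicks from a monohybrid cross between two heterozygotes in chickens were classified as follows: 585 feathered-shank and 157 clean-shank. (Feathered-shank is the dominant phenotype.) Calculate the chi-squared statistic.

5.838

For a monohybrid cross between heterozygotes with complete dominance, the expected phenotypic ratio is 3:1.
Under the 3:1 hypothesis (Σ ratio = 4, N = 742):
  feathered-shank: 742 × 3/4 = 556.5
  clean-shank: 742 × 1/4 = 185.5
χ² = Σ (O − E)² / E
  feathered-shank: (585 − 556.5)² / 556.5 = 1.4596
  clean-shank: (157 − 185.5)² / 185.5 = 4.3787
χ² = 1.4596 + 4.3787 = 5.8383 ≈ 5.838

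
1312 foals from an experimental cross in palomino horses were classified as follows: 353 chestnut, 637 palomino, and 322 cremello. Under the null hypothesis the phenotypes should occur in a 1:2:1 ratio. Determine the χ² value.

2.566

Under the 1:2:1 hypothesis (Σ ratio = 4, N = 1312):
  chestnut: 1312 × 1/4 = 328
  palomino: 1312 × 2/4 = 656
  cremello: 1312 × 1/4 = 328
χ² = Σ (O − E)² / E
  chestnut: (353 − 328)² / 328 = 1.9055
  palomino: (637 − 656)² / 656 = 0.5503
  cremello: (322 − 328)² / 328 = 0.1098
χ² = 1.9055 + 0.5503 + 0.1098 = 2.5656 ≈ 2.566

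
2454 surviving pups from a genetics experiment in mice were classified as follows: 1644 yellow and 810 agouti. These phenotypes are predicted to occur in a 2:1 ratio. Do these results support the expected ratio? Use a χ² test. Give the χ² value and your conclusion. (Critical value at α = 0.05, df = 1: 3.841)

Total ratio parts = 3. Expected numbers out of 2454:
  yellow: 2454 × 2/3 = 1636
  agouti: 2454 × 1/3 = 818
χ² = Σ (O − E)² / E
  yellow: (1644 − 1636)² / 1636 = 0.0391
  agouti: (810 − 818)² / 818 = 0.0782
χ² = 0.0391 + 0.0782 = 0.1173 ≈ 0.117
Degrees of freedom = 2 − 1 = 1; critical value at α = 0.05 is 3.841.
Since 0.117 < 3.841, we fail to reject the null hypothesis — the data are consistent with the 2:1 ratio.

0.117; consistent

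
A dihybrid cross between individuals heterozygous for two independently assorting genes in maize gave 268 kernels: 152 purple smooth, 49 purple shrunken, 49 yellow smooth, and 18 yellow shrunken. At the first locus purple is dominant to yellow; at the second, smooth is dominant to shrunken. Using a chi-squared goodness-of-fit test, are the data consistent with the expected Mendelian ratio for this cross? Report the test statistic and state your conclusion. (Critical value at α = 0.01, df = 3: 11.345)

A dihybrid F₂ with independent assortment and complete dominance at both loci gives a 9:3:3:1 phenotypic ratio.
Total ratio parts = 16. Expected numbers out of 268:
  purple smooth: 268 × 9/16 = 150.75
  purple shrunken: 268 × 3/16 = 50.25
  yellow smooth: 268 × 3/16 = 50.25
  yellow shrunken: 268 × 1/16 = 16.75
χ² = Σ (O − E)² / E
  purple smooth: (152 − 150.75)² / 150.75 = 0.0104
  purple shrunken: (49 − 50.25)² / 50.25 = 0.0311
  yellow smooth: (49 − 50.25)² / 50.25 = 0.0311
  yellow shrunken: (18 − 16.75)² / 16.75 = 0.0933
χ² = 0.0104 + 0.0311 + 0.0311 + 0.0933 = 0.1659 ≈ 0.166
Degrees of freedom = 4 − 1 = 3; critical value at α = 0.01 is 11.345.
Since 0.166 < 11.345, we fail to reject the null hypothesis — the data are consistent with the 9:3:3:1 ratio.

0.166; consistent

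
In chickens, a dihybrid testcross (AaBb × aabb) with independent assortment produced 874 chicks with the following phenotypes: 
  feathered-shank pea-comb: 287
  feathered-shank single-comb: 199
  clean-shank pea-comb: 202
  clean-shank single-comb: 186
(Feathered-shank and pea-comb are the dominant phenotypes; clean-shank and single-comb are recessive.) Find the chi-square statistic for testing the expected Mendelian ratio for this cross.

A dihybrid testcross with independent assortment gives a 1:1:1:1 ratio.
The 1:1:1:1 ratio has 4 parts, so with N = 874 the expected counts are:
  feathered-shank pea-comb: 874 × 1/4 = 218.5
  feathered-shank single-comb: 874 × 1/4 = 218.5
  clean-shank pea-comb: 874 × 1/4 = 218.5
  clean-shank single-comb: 874 × 1/4 = 218.5
χ² = Σ (O − E)² / E
  feathered-shank pea-comb: (287 − 218.5)² / 218.5 = 21.4748
  feathered-shank single-comb: (199 − 218.5)² / 218.5 = 1.7403
  clean-shank pea-comb: (202 − 218.5)² / 218.5 = 1.2460
  clean-shank single-comb: (186 − 218.5)² / 218.5 = 4.8341
χ² = 21.4748 + 1.7403 + 1.2460 + 4.8341 = 29.2952 ≈ 29.295

29.295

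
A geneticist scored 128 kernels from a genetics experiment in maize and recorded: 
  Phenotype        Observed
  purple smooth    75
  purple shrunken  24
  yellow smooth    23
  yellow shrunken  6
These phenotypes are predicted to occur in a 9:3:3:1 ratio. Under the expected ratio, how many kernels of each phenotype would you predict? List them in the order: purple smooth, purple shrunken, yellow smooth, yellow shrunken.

Expected counts for N = 128 under a 9:3:3:1 ratio (total parts = 16):
  purple smooth: 128 × 9/16 = 72
  purple shrunken: 128 × 3/16 = 24
  yellow smooth: 128 × 3/16 = 24
  yellow shrunken: 128 × 1/16 = 8

72, 24, 24, 8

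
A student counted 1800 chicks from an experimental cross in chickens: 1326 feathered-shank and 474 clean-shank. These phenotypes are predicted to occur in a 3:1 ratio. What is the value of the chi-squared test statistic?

Under the 3:1 hypothesis (Σ ratio = 4, N = 1800):
  feathered-shank: 1800 × 3/4 = 1350
  clean-shank: 1800 × 1/4 = 450
χ² = Σ (O − E)² / E
  feathered-shank: (1326 − 1350)² / 1350 = 0.4267
  clean-shank: (474 − 450)² / 450 = 1.2800
χ² = 0.4267 + 1.2800 = 1.7067 ≈ 1.707

1.707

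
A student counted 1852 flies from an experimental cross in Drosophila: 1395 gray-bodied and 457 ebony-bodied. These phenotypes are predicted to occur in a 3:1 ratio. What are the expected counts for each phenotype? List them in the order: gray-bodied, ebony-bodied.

1389, 463

Under the 3:1 hypothesis (Σ ratio = 4, N = 1852):
  gray-bodied: 1852 × 3/4 = 1389
  ebony-bodied: 1852 × 1/4 = 463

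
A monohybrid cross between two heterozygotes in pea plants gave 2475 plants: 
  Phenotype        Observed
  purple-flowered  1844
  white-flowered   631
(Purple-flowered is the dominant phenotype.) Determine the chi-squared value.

For a monohybrid cross between heterozygotes with complete dominance, the expected phenotypic ratio is 3:1.
Under the 3:1 hypothesis (Σ ratio = 4, N = 2475):
  purple-flowered: 2475 × 3/4 = 1856.25
  white-flowered: 2475 × 1/4 = 618.75
χ² = Σ (O − E)² / E
  purple-flowered: (1844 − 1856.25)² / 1856.25 = 0.0808
  white-flowered: (631 − 618.75)² / 618.75 = 0.2425
χ² = 0.0808 + 0.2425 = 0.3233 ≈ 0.323

0.323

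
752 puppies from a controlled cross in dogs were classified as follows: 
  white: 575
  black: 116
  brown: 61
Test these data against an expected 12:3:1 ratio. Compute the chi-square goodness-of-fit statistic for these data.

8.817

The 12:3:1 ratio has 16 parts, so with N = 752 the expected counts are:
  white: 752 × 12/16 = 564
  black: 752 × 3/16 = 141
  brown: 752 × 1/16 = 47
χ² = Σ (O − E)² / E
  white: (575 − 564)² / 564 = 0.2145
  black: (116 − 141)² / 141 = 4.4326
  brown: (61 − 47)² / 47 = 4.1702
χ² = 0.2145 + 4.4326 + 4.1702 = 8.8173 ≈ 8.817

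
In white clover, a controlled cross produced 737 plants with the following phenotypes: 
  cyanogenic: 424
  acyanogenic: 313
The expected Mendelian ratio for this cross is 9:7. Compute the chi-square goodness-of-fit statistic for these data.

0.491

The 9:7 ratio has 16 parts, so with N = 737 the expected counts are:
  cyanogenic: 737 × 9/16 = 414.5625
  acyanogenic: 737 × 7/16 = 322.4375
χ² = Σ (O − E)² / E
  cyanogenic: (424 − 414.5625)² / 414.5625 = 0.2148
  acyanogenic: (313 − 322.4375)² / 322.4375 = 0.2762
χ² = 0.2148 + 0.2762 = 0.491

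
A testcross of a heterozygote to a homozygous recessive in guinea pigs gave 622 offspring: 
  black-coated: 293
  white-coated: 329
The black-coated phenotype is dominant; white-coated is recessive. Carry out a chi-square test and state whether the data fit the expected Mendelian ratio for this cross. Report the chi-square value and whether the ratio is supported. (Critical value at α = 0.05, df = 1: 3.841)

A testcross of a heterozygote (Aa × aa) gives a 1:1 phenotypic ratio.
Expected counts for N = 622 under a 1:1 ratio (total parts = 2):
  black-coated: 622 × 1/2 = 311
  white-coated: 622 × 1/2 = 311
χ² = Σ (O − E)² / E
  black-coated: (293 − 311)² / 311 = 1.0418
  white-coated: (329 − 311)² / 311 = 1.0418
χ² = 1.0418 + 1.0418 = 2.0836 ≈ 2.084
Degrees of freedom = 2 − 1 = 1; critical value at α = 0.05 is 3.841.
Since 2.084 < 3.841, we fail to reject the null hypothesis — the data are consistent with the 1:1 ratio.

2.084; consistent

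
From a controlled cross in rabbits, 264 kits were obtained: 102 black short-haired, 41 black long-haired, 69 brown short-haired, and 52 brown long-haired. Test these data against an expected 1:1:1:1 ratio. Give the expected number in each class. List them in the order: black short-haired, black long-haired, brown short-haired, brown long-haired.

66, 66, 66, 66

Under the 1:1:1:1 hypothesis (Σ ratio = 4, N = 264):
  black short-haired: 264 × 1/4 = 66
  black long-haired: 264 × 1/4 = 66
  brown short-haired: 264 × 1/4 = 66
  brown long-haired: 264 × 1/4 = 66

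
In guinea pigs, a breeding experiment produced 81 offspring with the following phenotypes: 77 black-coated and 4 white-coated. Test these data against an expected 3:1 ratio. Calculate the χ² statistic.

Total ratio parts = 4. Expected numbers out of 81:
  black-coated: 81 × 3/4 = 60.75
  white-coated: 81 × 1/4 = 20.25
χ² = Σ (O − E)² / E
  black-coated: (77 − 60.75)² / 60.75 = 4.3467
  white-coated: (4 − 20.25)² / 20.25 = 13.0401
χ² = 4.3467 + 13.0401 = 17.3868 ≈ 17.387

17.387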